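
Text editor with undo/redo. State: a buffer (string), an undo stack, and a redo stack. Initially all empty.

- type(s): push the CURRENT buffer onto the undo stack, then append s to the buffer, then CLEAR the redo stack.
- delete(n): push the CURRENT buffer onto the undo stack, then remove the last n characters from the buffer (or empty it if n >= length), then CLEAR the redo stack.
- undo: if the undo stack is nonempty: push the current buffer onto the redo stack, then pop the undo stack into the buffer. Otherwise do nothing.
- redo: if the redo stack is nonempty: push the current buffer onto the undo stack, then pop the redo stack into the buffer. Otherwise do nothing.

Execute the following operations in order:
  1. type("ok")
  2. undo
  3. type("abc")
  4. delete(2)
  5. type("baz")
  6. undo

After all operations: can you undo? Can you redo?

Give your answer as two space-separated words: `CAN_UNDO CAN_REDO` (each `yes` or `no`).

After op 1 (type): buf='ok' undo_depth=1 redo_depth=0
After op 2 (undo): buf='(empty)' undo_depth=0 redo_depth=1
After op 3 (type): buf='abc' undo_depth=1 redo_depth=0
After op 4 (delete): buf='a' undo_depth=2 redo_depth=0
After op 5 (type): buf='abaz' undo_depth=3 redo_depth=0
After op 6 (undo): buf='a' undo_depth=2 redo_depth=1

Answer: yes yes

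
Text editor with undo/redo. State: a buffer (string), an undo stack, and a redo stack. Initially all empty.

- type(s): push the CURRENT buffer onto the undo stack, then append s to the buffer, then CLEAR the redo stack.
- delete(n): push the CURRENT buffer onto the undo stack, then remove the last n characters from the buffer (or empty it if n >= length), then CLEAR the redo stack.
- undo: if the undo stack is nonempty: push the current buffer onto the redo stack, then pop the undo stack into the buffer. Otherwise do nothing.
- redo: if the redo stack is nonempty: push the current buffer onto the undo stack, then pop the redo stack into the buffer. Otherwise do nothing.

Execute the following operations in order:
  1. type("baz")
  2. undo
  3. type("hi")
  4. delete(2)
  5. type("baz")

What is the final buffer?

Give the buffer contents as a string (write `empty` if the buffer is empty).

Answer: baz

Derivation:
After op 1 (type): buf='baz' undo_depth=1 redo_depth=0
After op 2 (undo): buf='(empty)' undo_depth=0 redo_depth=1
After op 3 (type): buf='hi' undo_depth=1 redo_depth=0
After op 4 (delete): buf='(empty)' undo_depth=2 redo_depth=0
After op 5 (type): buf='baz' undo_depth=3 redo_depth=0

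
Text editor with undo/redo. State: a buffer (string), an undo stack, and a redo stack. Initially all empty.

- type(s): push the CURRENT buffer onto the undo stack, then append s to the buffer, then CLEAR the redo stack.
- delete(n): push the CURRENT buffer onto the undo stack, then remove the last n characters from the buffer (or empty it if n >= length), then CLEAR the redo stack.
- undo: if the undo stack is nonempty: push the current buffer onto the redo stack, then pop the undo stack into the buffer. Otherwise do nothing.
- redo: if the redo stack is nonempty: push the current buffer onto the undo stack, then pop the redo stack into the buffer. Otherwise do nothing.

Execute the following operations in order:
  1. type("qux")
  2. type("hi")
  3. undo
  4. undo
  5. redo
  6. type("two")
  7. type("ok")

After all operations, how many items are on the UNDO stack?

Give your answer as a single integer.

Answer: 3

Derivation:
After op 1 (type): buf='qux' undo_depth=1 redo_depth=0
After op 2 (type): buf='quxhi' undo_depth=2 redo_depth=0
After op 3 (undo): buf='qux' undo_depth=1 redo_depth=1
After op 4 (undo): buf='(empty)' undo_depth=0 redo_depth=2
After op 5 (redo): buf='qux' undo_depth=1 redo_depth=1
After op 6 (type): buf='quxtwo' undo_depth=2 redo_depth=0
After op 7 (type): buf='quxtwook' undo_depth=3 redo_depth=0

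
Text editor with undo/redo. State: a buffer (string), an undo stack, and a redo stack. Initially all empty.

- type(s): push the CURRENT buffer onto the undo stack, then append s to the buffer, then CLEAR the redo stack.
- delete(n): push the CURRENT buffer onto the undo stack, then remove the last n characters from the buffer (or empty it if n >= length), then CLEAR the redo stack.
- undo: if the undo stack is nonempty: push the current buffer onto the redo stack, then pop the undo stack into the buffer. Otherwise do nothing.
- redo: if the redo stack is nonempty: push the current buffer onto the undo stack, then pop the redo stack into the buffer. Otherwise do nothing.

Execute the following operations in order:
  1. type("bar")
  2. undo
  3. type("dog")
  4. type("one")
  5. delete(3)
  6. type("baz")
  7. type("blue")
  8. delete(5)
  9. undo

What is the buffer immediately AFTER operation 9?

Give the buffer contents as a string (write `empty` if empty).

After op 1 (type): buf='bar' undo_depth=1 redo_depth=0
After op 2 (undo): buf='(empty)' undo_depth=0 redo_depth=1
After op 3 (type): buf='dog' undo_depth=1 redo_depth=0
After op 4 (type): buf='dogone' undo_depth=2 redo_depth=0
After op 5 (delete): buf='dog' undo_depth=3 redo_depth=0
After op 6 (type): buf='dogbaz' undo_depth=4 redo_depth=0
After op 7 (type): buf='dogbazblue' undo_depth=5 redo_depth=0
After op 8 (delete): buf='dogba' undo_depth=6 redo_depth=0
After op 9 (undo): buf='dogbazblue' undo_depth=5 redo_depth=1

Answer: dogbazblue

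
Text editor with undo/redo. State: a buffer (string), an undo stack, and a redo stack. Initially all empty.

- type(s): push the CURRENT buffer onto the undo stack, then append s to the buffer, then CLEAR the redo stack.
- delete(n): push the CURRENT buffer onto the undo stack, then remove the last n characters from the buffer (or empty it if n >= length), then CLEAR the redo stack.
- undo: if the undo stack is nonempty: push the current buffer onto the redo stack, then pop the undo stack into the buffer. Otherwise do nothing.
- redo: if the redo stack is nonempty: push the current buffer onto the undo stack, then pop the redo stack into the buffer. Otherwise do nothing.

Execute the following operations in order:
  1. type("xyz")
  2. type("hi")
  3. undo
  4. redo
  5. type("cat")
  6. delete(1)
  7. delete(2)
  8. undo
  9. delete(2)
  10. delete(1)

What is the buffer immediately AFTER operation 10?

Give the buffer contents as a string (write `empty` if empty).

After op 1 (type): buf='xyz' undo_depth=1 redo_depth=0
After op 2 (type): buf='xyzhi' undo_depth=2 redo_depth=0
After op 3 (undo): buf='xyz' undo_depth=1 redo_depth=1
After op 4 (redo): buf='xyzhi' undo_depth=2 redo_depth=0
After op 5 (type): buf='xyzhicat' undo_depth=3 redo_depth=0
After op 6 (delete): buf='xyzhica' undo_depth=4 redo_depth=0
After op 7 (delete): buf='xyzhi' undo_depth=5 redo_depth=0
After op 8 (undo): buf='xyzhica' undo_depth=4 redo_depth=1
After op 9 (delete): buf='xyzhi' undo_depth=5 redo_depth=0
After op 10 (delete): buf='xyzh' undo_depth=6 redo_depth=0

Answer: xyzh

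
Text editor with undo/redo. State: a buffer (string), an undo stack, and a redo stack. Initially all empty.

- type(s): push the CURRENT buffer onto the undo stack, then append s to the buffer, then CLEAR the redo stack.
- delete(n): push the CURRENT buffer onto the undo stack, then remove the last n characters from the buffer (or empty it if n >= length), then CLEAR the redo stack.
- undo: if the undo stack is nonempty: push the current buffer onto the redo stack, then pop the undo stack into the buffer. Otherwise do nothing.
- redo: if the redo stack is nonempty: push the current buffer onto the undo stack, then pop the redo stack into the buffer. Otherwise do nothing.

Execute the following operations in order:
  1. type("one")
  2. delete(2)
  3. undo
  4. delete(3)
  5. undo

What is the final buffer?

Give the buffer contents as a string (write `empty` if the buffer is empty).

After op 1 (type): buf='one' undo_depth=1 redo_depth=0
After op 2 (delete): buf='o' undo_depth=2 redo_depth=0
After op 3 (undo): buf='one' undo_depth=1 redo_depth=1
After op 4 (delete): buf='(empty)' undo_depth=2 redo_depth=0
After op 5 (undo): buf='one' undo_depth=1 redo_depth=1

Answer: one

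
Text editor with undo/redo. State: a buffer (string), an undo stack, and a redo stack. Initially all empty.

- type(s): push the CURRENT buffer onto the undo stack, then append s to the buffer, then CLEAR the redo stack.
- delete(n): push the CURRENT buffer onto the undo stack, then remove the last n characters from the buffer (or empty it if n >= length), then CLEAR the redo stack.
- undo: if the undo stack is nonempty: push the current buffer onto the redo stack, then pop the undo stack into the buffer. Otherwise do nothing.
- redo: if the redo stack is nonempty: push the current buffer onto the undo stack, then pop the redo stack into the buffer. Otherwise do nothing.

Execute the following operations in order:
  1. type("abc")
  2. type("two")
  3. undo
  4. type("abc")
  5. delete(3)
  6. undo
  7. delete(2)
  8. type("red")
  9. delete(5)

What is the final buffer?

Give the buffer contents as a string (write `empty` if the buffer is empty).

Answer: ab

Derivation:
After op 1 (type): buf='abc' undo_depth=1 redo_depth=0
After op 2 (type): buf='abctwo' undo_depth=2 redo_depth=0
After op 3 (undo): buf='abc' undo_depth=1 redo_depth=1
After op 4 (type): buf='abcabc' undo_depth=2 redo_depth=0
After op 5 (delete): buf='abc' undo_depth=3 redo_depth=0
After op 6 (undo): buf='abcabc' undo_depth=2 redo_depth=1
After op 7 (delete): buf='abca' undo_depth=3 redo_depth=0
After op 8 (type): buf='abcared' undo_depth=4 redo_depth=0
After op 9 (delete): buf='ab' undo_depth=5 redo_depth=0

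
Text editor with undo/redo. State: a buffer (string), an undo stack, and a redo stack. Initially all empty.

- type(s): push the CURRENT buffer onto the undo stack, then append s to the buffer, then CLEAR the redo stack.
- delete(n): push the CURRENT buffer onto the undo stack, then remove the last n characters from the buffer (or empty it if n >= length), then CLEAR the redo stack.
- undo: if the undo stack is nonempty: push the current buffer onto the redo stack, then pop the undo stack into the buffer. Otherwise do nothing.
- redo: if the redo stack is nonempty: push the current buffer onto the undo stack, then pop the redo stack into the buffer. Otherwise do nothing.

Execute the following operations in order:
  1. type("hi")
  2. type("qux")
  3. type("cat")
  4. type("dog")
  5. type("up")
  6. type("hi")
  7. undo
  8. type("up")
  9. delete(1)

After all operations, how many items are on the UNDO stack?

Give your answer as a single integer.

Answer: 7

Derivation:
After op 1 (type): buf='hi' undo_depth=1 redo_depth=0
After op 2 (type): buf='hiqux' undo_depth=2 redo_depth=0
After op 3 (type): buf='hiquxcat' undo_depth=3 redo_depth=0
After op 4 (type): buf='hiquxcatdog' undo_depth=4 redo_depth=0
After op 5 (type): buf='hiquxcatdogup' undo_depth=5 redo_depth=0
After op 6 (type): buf='hiquxcatdoguphi' undo_depth=6 redo_depth=0
After op 7 (undo): buf='hiquxcatdogup' undo_depth=5 redo_depth=1
After op 8 (type): buf='hiquxcatdogupup' undo_depth=6 redo_depth=0
After op 9 (delete): buf='hiquxcatdogupu' undo_depth=7 redo_depth=0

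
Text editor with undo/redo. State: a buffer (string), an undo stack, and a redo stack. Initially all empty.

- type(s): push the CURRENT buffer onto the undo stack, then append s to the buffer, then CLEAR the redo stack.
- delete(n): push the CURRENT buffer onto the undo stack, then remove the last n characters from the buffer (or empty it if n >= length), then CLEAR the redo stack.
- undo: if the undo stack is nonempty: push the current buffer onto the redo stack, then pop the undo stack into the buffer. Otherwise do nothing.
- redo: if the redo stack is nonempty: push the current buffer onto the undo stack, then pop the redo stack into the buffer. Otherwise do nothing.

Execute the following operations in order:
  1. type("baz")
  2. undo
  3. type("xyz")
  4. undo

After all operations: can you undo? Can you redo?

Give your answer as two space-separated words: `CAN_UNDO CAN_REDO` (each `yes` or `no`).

Answer: no yes

Derivation:
After op 1 (type): buf='baz' undo_depth=1 redo_depth=0
After op 2 (undo): buf='(empty)' undo_depth=0 redo_depth=1
After op 3 (type): buf='xyz' undo_depth=1 redo_depth=0
After op 4 (undo): buf='(empty)' undo_depth=0 redo_depth=1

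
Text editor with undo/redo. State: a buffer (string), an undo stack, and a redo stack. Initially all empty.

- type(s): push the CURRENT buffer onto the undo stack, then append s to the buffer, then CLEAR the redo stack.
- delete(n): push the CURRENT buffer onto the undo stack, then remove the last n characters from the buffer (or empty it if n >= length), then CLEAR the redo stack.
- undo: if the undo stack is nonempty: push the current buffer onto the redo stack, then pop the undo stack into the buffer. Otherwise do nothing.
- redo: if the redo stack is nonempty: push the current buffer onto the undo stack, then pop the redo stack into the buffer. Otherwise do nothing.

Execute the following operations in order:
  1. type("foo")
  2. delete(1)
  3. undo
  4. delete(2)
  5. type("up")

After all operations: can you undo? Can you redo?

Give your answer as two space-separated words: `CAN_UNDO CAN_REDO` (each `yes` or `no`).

After op 1 (type): buf='foo' undo_depth=1 redo_depth=0
After op 2 (delete): buf='fo' undo_depth=2 redo_depth=0
After op 3 (undo): buf='foo' undo_depth=1 redo_depth=1
After op 4 (delete): buf='f' undo_depth=2 redo_depth=0
After op 5 (type): buf='fup' undo_depth=3 redo_depth=0

Answer: yes no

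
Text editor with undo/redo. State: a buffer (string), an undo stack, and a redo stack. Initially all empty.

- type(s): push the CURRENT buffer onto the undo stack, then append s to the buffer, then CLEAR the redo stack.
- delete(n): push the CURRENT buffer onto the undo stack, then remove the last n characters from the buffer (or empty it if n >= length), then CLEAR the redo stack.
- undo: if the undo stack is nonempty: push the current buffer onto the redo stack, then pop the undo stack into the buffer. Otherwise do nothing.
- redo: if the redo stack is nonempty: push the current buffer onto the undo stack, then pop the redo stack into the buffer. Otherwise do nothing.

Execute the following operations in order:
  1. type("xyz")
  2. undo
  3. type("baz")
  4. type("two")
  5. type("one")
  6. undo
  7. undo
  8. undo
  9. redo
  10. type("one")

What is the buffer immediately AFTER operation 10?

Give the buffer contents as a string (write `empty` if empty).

Answer: bazone

Derivation:
After op 1 (type): buf='xyz' undo_depth=1 redo_depth=0
After op 2 (undo): buf='(empty)' undo_depth=0 redo_depth=1
After op 3 (type): buf='baz' undo_depth=1 redo_depth=0
After op 4 (type): buf='baztwo' undo_depth=2 redo_depth=0
After op 5 (type): buf='baztwoone' undo_depth=3 redo_depth=0
After op 6 (undo): buf='baztwo' undo_depth=2 redo_depth=1
After op 7 (undo): buf='baz' undo_depth=1 redo_depth=2
After op 8 (undo): buf='(empty)' undo_depth=0 redo_depth=3
After op 9 (redo): buf='baz' undo_depth=1 redo_depth=2
After op 10 (type): buf='bazone' undo_depth=2 redo_depth=0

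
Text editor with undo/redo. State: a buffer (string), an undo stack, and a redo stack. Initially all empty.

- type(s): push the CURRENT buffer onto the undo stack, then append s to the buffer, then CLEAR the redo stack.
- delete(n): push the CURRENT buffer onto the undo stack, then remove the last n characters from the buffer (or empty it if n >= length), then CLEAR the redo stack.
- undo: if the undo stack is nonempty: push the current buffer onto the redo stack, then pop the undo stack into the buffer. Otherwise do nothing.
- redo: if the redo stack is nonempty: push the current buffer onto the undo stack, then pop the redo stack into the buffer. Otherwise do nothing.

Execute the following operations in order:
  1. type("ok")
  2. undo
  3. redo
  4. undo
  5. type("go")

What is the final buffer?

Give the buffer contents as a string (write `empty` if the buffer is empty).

Answer: go

Derivation:
After op 1 (type): buf='ok' undo_depth=1 redo_depth=0
After op 2 (undo): buf='(empty)' undo_depth=0 redo_depth=1
After op 3 (redo): buf='ok' undo_depth=1 redo_depth=0
After op 4 (undo): buf='(empty)' undo_depth=0 redo_depth=1
After op 5 (type): buf='go' undo_depth=1 redo_depth=0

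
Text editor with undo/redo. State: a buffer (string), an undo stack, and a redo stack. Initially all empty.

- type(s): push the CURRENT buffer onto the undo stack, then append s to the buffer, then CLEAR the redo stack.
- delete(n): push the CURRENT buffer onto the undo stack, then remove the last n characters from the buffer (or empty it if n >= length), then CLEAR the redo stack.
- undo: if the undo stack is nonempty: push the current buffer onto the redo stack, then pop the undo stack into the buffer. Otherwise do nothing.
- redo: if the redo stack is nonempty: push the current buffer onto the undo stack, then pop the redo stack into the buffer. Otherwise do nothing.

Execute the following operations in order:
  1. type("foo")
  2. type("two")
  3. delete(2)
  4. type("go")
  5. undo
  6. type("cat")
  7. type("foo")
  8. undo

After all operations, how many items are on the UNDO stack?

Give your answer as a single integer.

Answer: 4

Derivation:
After op 1 (type): buf='foo' undo_depth=1 redo_depth=0
After op 2 (type): buf='footwo' undo_depth=2 redo_depth=0
After op 3 (delete): buf='foot' undo_depth=3 redo_depth=0
After op 4 (type): buf='footgo' undo_depth=4 redo_depth=0
After op 5 (undo): buf='foot' undo_depth=3 redo_depth=1
After op 6 (type): buf='footcat' undo_depth=4 redo_depth=0
After op 7 (type): buf='footcatfoo' undo_depth=5 redo_depth=0
After op 8 (undo): buf='footcat' undo_depth=4 redo_depth=1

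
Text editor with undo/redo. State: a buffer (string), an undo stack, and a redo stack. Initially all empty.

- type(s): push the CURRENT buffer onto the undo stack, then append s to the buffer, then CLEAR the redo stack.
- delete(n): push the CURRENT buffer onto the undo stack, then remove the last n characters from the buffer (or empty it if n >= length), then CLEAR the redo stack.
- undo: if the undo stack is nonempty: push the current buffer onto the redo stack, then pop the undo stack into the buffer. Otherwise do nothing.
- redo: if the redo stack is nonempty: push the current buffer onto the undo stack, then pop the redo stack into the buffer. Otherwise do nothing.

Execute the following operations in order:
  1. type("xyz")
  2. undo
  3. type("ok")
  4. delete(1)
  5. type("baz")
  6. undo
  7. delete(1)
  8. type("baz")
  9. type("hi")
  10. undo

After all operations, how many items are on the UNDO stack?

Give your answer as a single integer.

Answer: 4

Derivation:
After op 1 (type): buf='xyz' undo_depth=1 redo_depth=0
After op 2 (undo): buf='(empty)' undo_depth=0 redo_depth=1
After op 3 (type): buf='ok' undo_depth=1 redo_depth=0
After op 4 (delete): buf='o' undo_depth=2 redo_depth=0
After op 5 (type): buf='obaz' undo_depth=3 redo_depth=0
After op 6 (undo): buf='o' undo_depth=2 redo_depth=1
After op 7 (delete): buf='(empty)' undo_depth=3 redo_depth=0
After op 8 (type): buf='baz' undo_depth=4 redo_depth=0
After op 9 (type): buf='bazhi' undo_depth=5 redo_depth=0
After op 10 (undo): buf='baz' undo_depth=4 redo_depth=1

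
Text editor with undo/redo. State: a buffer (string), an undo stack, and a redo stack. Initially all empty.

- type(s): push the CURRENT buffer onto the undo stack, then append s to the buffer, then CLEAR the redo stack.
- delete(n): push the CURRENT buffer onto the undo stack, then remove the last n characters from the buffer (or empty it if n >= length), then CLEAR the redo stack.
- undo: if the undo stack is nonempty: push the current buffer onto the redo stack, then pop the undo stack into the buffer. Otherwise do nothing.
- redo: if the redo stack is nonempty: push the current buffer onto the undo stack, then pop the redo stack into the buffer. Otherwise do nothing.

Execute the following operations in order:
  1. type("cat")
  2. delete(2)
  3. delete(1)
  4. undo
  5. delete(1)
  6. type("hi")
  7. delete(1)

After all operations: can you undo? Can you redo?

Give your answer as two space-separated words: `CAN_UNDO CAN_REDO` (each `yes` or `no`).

After op 1 (type): buf='cat' undo_depth=1 redo_depth=0
After op 2 (delete): buf='c' undo_depth=2 redo_depth=0
After op 3 (delete): buf='(empty)' undo_depth=3 redo_depth=0
After op 4 (undo): buf='c' undo_depth=2 redo_depth=1
After op 5 (delete): buf='(empty)' undo_depth=3 redo_depth=0
After op 6 (type): buf='hi' undo_depth=4 redo_depth=0
After op 7 (delete): buf='h' undo_depth=5 redo_depth=0

Answer: yes no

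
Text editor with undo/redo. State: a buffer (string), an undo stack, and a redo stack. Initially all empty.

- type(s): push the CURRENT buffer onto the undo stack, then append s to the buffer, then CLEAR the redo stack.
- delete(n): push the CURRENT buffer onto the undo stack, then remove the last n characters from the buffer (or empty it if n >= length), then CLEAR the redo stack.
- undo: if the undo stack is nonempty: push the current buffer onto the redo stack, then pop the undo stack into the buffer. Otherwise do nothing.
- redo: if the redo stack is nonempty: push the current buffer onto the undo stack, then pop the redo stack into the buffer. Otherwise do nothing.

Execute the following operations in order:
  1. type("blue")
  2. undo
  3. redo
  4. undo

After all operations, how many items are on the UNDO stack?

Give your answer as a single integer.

After op 1 (type): buf='blue' undo_depth=1 redo_depth=0
After op 2 (undo): buf='(empty)' undo_depth=0 redo_depth=1
After op 3 (redo): buf='blue' undo_depth=1 redo_depth=0
After op 4 (undo): buf='(empty)' undo_depth=0 redo_depth=1

Answer: 0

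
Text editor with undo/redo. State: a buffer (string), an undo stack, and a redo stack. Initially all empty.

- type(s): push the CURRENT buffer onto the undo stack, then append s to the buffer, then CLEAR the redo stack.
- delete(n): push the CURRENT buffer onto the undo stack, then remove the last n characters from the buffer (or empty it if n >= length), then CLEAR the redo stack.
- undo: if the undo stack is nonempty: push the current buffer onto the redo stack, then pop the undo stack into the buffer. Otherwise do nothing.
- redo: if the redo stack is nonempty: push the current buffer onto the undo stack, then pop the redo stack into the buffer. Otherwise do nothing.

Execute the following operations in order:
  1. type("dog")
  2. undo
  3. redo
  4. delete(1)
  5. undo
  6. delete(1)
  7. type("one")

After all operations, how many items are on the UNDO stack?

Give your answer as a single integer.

Answer: 3

Derivation:
After op 1 (type): buf='dog' undo_depth=1 redo_depth=0
After op 2 (undo): buf='(empty)' undo_depth=0 redo_depth=1
After op 3 (redo): buf='dog' undo_depth=1 redo_depth=0
After op 4 (delete): buf='do' undo_depth=2 redo_depth=0
After op 5 (undo): buf='dog' undo_depth=1 redo_depth=1
After op 6 (delete): buf='do' undo_depth=2 redo_depth=0
After op 7 (type): buf='doone' undo_depth=3 redo_depth=0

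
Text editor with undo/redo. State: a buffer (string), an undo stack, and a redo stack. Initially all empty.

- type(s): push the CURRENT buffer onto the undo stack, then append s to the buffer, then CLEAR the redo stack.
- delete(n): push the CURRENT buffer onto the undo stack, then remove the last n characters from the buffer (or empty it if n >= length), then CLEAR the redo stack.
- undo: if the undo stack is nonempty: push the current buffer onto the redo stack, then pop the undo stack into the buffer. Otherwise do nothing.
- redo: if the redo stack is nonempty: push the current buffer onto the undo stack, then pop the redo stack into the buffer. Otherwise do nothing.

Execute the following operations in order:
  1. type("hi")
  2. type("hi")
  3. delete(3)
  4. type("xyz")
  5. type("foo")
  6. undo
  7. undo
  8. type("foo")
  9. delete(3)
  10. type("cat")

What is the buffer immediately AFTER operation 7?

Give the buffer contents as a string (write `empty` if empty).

After op 1 (type): buf='hi' undo_depth=1 redo_depth=0
After op 2 (type): buf='hihi' undo_depth=2 redo_depth=0
After op 3 (delete): buf='h' undo_depth=3 redo_depth=0
After op 4 (type): buf='hxyz' undo_depth=4 redo_depth=0
After op 5 (type): buf='hxyzfoo' undo_depth=5 redo_depth=0
After op 6 (undo): buf='hxyz' undo_depth=4 redo_depth=1
After op 7 (undo): buf='h' undo_depth=3 redo_depth=2

Answer: h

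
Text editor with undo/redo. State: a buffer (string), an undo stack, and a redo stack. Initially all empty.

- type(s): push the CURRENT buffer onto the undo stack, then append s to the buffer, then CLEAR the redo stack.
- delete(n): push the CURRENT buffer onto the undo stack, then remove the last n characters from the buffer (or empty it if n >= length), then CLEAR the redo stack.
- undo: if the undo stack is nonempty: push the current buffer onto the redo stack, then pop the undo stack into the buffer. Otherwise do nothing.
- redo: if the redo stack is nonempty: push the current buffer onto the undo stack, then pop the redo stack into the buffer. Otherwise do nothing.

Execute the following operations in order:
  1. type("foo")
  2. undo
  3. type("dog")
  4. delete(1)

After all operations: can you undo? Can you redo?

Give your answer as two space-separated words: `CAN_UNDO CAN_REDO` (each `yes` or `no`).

Answer: yes no

Derivation:
After op 1 (type): buf='foo' undo_depth=1 redo_depth=0
After op 2 (undo): buf='(empty)' undo_depth=0 redo_depth=1
After op 3 (type): buf='dog' undo_depth=1 redo_depth=0
After op 4 (delete): buf='do' undo_depth=2 redo_depth=0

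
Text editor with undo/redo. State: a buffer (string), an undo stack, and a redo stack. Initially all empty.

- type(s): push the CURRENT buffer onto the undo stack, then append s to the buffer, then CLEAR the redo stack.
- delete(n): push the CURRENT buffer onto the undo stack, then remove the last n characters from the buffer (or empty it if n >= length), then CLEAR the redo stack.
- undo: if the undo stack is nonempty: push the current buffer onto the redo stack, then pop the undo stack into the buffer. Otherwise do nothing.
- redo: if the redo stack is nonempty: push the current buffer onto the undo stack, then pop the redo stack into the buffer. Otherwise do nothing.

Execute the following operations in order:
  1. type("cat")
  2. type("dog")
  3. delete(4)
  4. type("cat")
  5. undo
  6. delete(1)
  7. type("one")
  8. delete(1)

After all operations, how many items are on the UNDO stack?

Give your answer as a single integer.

Answer: 6

Derivation:
After op 1 (type): buf='cat' undo_depth=1 redo_depth=0
After op 2 (type): buf='catdog' undo_depth=2 redo_depth=0
After op 3 (delete): buf='ca' undo_depth=3 redo_depth=0
After op 4 (type): buf='cacat' undo_depth=4 redo_depth=0
After op 5 (undo): buf='ca' undo_depth=3 redo_depth=1
After op 6 (delete): buf='c' undo_depth=4 redo_depth=0
After op 7 (type): buf='cone' undo_depth=5 redo_depth=0
After op 8 (delete): buf='con' undo_depth=6 redo_depth=0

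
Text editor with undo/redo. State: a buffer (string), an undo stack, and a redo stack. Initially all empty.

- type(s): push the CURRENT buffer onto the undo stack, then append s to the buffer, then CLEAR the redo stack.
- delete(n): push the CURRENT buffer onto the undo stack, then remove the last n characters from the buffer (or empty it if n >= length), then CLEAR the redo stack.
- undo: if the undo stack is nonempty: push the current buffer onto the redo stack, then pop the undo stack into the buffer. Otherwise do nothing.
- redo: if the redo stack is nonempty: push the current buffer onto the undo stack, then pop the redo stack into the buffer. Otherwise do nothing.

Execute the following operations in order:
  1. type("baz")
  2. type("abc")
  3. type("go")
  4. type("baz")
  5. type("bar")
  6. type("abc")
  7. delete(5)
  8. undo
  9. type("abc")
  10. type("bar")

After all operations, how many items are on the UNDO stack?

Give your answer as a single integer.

After op 1 (type): buf='baz' undo_depth=1 redo_depth=0
After op 2 (type): buf='bazabc' undo_depth=2 redo_depth=0
After op 3 (type): buf='bazabcgo' undo_depth=3 redo_depth=0
After op 4 (type): buf='bazabcgobaz' undo_depth=4 redo_depth=0
After op 5 (type): buf='bazabcgobazbar' undo_depth=5 redo_depth=0
After op 6 (type): buf='bazabcgobazbarabc' undo_depth=6 redo_depth=0
After op 7 (delete): buf='bazabcgobazb' undo_depth=7 redo_depth=0
After op 8 (undo): buf='bazabcgobazbarabc' undo_depth=6 redo_depth=1
After op 9 (type): buf='bazabcgobazbarabcabc' undo_depth=7 redo_depth=0
After op 10 (type): buf='bazabcgobazbarabcabcbar' undo_depth=8 redo_depth=0

Answer: 8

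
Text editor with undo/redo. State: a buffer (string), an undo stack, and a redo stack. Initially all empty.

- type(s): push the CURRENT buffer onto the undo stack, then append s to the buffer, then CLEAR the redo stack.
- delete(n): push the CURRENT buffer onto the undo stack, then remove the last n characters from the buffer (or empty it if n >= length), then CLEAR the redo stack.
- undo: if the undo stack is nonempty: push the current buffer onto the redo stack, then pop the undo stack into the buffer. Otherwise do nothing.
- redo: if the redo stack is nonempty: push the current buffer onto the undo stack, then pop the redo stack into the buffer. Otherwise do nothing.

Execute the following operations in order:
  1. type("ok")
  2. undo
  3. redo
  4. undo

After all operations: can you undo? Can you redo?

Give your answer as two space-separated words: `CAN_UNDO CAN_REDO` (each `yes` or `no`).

Answer: no yes

Derivation:
After op 1 (type): buf='ok' undo_depth=1 redo_depth=0
After op 2 (undo): buf='(empty)' undo_depth=0 redo_depth=1
After op 3 (redo): buf='ok' undo_depth=1 redo_depth=0
After op 4 (undo): buf='(empty)' undo_depth=0 redo_depth=1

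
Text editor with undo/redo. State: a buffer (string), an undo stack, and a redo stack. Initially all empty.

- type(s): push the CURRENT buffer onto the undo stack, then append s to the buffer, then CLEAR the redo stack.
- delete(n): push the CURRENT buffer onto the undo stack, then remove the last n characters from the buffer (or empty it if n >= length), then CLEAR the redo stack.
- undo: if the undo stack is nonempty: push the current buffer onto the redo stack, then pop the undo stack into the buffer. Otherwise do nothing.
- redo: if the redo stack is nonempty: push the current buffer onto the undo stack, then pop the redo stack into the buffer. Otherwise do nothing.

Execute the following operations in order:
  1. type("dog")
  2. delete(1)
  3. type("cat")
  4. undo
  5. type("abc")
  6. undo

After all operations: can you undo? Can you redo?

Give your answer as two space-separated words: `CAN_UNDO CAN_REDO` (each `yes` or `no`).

Answer: yes yes

Derivation:
After op 1 (type): buf='dog' undo_depth=1 redo_depth=0
After op 2 (delete): buf='do' undo_depth=2 redo_depth=0
After op 3 (type): buf='docat' undo_depth=3 redo_depth=0
After op 4 (undo): buf='do' undo_depth=2 redo_depth=1
After op 5 (type): buf='doabc' undo_depth=3 redo_depth=0
After op 6 (undo): buf='do' undo_depth=2 redo_depth=1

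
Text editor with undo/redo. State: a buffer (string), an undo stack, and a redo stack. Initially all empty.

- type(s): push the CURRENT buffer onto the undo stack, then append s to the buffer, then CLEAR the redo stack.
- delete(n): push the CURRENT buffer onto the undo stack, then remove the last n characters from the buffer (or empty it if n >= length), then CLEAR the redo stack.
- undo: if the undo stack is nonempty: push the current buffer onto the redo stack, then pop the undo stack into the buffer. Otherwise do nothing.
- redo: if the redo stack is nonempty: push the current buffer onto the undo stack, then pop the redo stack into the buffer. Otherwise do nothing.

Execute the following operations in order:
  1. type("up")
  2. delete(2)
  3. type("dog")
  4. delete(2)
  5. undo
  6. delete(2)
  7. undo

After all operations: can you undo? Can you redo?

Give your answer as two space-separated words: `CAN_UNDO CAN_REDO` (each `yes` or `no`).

Answer: yes yes

Derivation:
After op 1 (type): buf='up' undo_depth=1 redo_depth=0
After op 2 (delete): buf='(empty)' undo_depth=2 redo_depth=0
After op 3 (type): buf='dog' undo_depth=3 redo_depth=0
After op 4 (delete): buf='d' undo_depth=4 redo_depth=0
After op 5 (undo): buf='dog' undo_depth=3 redo_depth=1
After op 6 (delete): buf='d' undo_depth=4 redo_depth=0
After op 7 (undo): buf='dog' undo_depth=3 redo_depth=1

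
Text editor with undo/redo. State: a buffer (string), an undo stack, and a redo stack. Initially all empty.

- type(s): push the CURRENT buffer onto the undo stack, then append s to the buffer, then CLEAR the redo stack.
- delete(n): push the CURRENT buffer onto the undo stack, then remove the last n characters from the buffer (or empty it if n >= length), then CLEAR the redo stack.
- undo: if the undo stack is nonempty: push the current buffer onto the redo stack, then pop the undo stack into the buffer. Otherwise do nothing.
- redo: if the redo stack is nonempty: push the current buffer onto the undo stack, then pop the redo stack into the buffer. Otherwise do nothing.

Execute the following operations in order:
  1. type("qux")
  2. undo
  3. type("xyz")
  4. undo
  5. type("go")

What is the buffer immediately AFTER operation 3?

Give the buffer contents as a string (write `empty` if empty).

After op 1 (type): buf='qux' undo_depth=1 redo_depth=0
After op 2 (undo): buf='(empty)' undo_depth=0 redo_depth=1
After op 3 (type): buf='xyz' undo_depth=1 redo_depth=0

Answer: xyz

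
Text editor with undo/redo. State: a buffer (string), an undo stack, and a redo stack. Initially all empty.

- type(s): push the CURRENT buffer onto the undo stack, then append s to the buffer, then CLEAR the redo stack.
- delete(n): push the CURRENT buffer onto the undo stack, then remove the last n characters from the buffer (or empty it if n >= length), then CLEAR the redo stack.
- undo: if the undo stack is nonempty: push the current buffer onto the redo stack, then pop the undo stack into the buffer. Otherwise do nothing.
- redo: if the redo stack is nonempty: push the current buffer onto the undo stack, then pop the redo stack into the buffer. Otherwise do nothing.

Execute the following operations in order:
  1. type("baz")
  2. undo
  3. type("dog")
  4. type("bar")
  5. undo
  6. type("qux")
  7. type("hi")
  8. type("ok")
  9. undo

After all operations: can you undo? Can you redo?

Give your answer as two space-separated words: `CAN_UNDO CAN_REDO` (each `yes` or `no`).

Answer: yes yes

Derivation:
After op 1 (type): buf='baz' undo_depth=1 redo_depth=0
After op 2 (undo): buf='(empty)' undo_depth=0 redo_depth=1
After op 3 (type): buf='dog' undo_depth=1 redo_depth=0
After op 4 (type): buf='dogbar' undo_depth=2 redo_depth=0
After op 5 (undo): buf='dog' undo_depth=1 redo_depth=1
After op 6 (type): buf='dogqux' undo_depth=2 redo_depth=0
After op 7 (type): buf='dogquxhi' undo_depth=3 redo_depth=0
After op 8 (type): buf='dogquxhiok' undo_depth=4 redo_depth=0
After op 9 (undo): buf='dogquxhi' undo_depth=3 redo_depth=1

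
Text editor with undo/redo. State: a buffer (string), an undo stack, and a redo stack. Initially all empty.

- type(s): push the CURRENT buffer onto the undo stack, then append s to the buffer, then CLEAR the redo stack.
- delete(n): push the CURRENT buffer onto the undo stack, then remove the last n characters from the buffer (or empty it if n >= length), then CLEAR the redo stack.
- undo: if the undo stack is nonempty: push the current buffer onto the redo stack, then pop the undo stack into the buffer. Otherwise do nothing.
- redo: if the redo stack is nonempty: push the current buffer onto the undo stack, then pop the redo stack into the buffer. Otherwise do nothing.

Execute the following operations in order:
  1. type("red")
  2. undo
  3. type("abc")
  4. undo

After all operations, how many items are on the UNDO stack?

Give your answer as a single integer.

Answer: 0

Derivation:
After op 1 (type): buf='red' undo_depth=1 redo_depth=0
After op 2 (undo): buf='(empty)' undo_depth=0 redo_depth=1
After op 3 (type): buf='abc' undo_depth=1 redo_depth=0
After op 4 (undo): buf='(empty)' undo_depth=0 redo_depth=1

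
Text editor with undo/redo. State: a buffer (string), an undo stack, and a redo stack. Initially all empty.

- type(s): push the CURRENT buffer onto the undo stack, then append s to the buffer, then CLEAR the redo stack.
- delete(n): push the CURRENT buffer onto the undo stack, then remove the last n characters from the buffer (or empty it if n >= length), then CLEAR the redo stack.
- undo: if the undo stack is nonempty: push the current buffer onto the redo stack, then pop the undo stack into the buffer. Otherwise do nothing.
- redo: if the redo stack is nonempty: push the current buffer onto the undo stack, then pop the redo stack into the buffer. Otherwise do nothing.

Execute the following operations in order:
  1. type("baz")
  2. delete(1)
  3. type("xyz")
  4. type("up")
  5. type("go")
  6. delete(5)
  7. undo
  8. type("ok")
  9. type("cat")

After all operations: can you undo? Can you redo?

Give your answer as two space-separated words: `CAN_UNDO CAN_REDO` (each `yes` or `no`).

Answer: yes no

Derivation:
After op 1 (type): buf='baz' undo_depth=1 redo_depth=0
After op 2 (delete): buf='ba' undo_depth=2 redo_depth=0
After op 3 (type): buf='baxyz' undo_depth=3 redo_depth=0
After op 4 (type): buf='baxyzup' undo_depth=4 redo_depth=0
After op 5 (type): buf='baxyzupgo' undo_depth=5 redo_depth=0
After op 6 (delete): buf='baxy' undo_depth=6 redo_depth=0
After op 7 (undo): buf='baxyzupgo' undo_depth=5 redo_depth=1
After op 8 (type): buf='baxyzupgook' undo_depth=6 redo_depth=0
After op 9 (type): buf='baxyzupgookcat' undo_depth=7 redo_depth=0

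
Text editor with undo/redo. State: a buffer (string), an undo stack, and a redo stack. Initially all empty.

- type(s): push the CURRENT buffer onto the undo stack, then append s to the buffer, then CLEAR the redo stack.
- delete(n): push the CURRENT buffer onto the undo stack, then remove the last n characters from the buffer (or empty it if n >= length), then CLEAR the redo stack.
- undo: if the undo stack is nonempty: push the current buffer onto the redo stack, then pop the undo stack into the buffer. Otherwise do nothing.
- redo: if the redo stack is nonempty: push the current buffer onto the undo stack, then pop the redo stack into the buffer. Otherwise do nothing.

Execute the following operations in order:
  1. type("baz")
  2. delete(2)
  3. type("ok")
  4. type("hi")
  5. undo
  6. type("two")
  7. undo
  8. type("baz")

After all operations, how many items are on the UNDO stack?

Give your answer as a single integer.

Answer: 4

Derivation:
After op 1 (type): buf='baz' undo_depth=1 redo_depth=0
After op 2 (delete): buf='b' undo_depth=2 redo_depth=0
After op 3 (type): buf='bok' undo_depth=3 redo_depth=0
After op 4 (type): buf='bokhi' undo_depth=4 redo_depth=0
After op 5 (undo): buf='bok' undo_depth=3 redo_depth=1
After op 6 (type): buf='boktwo' undo_depth=4 redo_depth=0
After op 7 (undo): buf='bok' undo_depth=3 redo_depth=1
After op 8 (type): buf='bokbaz' undo_depth=4 redo_depth=0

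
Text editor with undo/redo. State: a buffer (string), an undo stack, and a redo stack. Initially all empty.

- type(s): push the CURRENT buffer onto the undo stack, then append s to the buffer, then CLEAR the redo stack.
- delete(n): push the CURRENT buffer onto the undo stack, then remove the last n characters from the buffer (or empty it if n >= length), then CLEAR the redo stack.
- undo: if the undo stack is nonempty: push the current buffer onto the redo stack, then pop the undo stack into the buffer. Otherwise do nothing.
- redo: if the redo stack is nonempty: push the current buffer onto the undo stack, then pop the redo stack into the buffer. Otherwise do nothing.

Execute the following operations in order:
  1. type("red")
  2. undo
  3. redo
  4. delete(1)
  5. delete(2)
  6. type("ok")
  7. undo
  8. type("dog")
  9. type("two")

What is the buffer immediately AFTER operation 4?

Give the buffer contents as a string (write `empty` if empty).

Answer: re

Derivation:
After op 1 (type): buf='red' undo_depth=1 redo_depth=0
After op 2 (undo): buf='(empty)' undo_depth=0 redo_depth=1
After op 3 (redo): buf='red' undo_depth=1 redo_depth=0
After op 4 (delete): buf='re' undo_depth=2 redo_depth=0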